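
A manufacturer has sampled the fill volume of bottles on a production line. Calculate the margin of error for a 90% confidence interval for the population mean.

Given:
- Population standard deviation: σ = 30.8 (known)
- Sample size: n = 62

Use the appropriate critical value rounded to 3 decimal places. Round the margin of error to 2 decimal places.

The population standard deviation σ is known, so use the z-interval margin of error formula.

For 90% confidence, z* = 1.645 (from standard normal table)

Margin of error formula for z-interval: E = z* × σ/√n

E = 1.645 × 30.8/√62
  = 1.645 × 3.911604
  = 6.4346

Rounded to 2 decimal places:

6.43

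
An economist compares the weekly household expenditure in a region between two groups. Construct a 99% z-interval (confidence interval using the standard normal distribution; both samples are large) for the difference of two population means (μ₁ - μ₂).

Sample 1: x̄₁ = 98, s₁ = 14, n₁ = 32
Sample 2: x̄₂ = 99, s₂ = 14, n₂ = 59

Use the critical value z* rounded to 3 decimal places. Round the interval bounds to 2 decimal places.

Both samples are large (n₁ = 32 ≥ 30, n₂ = 59 ≥ 30), so a z-interval for the difference of means applies.

Point estimate: x̄₁ - x̄₂ = 98 - 99 = -1

Standard error: SE = √(s₁²/n₁ + s₂²/n₂)
= √(14²/32 + 14²/59)
= √(6.125000 + 3.322034)
= 3.073603

For 99% confidence, z* = 2.576 (from standard normal table)
Margin of error: E = z* × SE = 2.576 × 3.073603 = 7.9176

Z-interval: (x̄₁ - x̄₂) ± E = -1 ± 7.9176 = (-8.9176, 6.9176)

Rounded to 2 decimal places:

(-8.92, 6.92)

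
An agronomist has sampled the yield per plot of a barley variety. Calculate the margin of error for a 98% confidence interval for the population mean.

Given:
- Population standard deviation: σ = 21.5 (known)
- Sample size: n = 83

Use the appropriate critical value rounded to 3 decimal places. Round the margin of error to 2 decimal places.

The population standard deviation σ is known, so use the z-interval margin of error formula.

For 98% confidence, z* = 2.326 (from standard normal table)

Margin of error formula for z-interval: E = z* × σ/√n

E = 2.326 × 21.5/√83
  = 2.326 × 2.359932
  = 5.4892

Rounded to 2 decimal places:

5.49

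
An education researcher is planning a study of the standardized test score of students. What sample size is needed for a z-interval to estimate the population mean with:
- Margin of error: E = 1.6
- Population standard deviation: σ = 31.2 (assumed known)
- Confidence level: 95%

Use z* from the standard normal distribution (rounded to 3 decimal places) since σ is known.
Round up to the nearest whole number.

Using z* since population σ is known (z-interval formula).

For 95% confidence, z* = 1.96 (from standard normal table)

Sample size formula for z-interval: n = (z*σ/E)²

n = (1.96 × 31.2 / 1.6)²
  = (38.220000)²
  = 1460.7684

Round up to the nearest whole number: n = 1461

1461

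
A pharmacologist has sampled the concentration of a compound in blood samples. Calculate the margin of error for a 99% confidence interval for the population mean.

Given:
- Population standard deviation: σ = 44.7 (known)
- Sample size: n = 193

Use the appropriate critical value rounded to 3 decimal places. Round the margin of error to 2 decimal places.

The population standard deviation σ is known, so use the z-interval margin of error formula.

For 99% confidence, z* = 2.576 (from standard normal table)

Margin of error formula for z-interval: E = z* × σ/√n

E = 2.576 × 44.7/√193
  = 2.576 × 3.217576
  = 8.2885

Rounded to 2 decimal places:

8.29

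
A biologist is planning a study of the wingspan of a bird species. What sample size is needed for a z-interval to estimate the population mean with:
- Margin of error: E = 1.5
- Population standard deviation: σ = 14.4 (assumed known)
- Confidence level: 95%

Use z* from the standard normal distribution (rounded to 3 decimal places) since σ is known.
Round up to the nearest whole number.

Using z* since population σ is known (z-interval formula).

For 95% confidence, z* = 1.96 (from standard normal table)

Sample size formula for z-interval: n = (z*σ/E)²

n = (1.96 × 14.4 / 1.5)²
  = (18.816000)²
  = 354.0419

Round up to the nearest whole number: n = 355

355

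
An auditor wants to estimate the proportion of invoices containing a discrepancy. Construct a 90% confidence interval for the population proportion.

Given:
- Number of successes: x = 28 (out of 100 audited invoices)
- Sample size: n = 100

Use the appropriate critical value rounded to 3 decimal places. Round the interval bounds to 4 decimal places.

Sample proportion: p̂ = 28/100 = 0.280000

Check conditions for normal approximation:
  np̂ = 28 ≥ 10 ✓
  n(1-p̂) = 72 ≥ 10 ✓

The sample is large enough, so use a z-interval (normal approximation) for the proportion.

For 90% confidence, z* = 1.645 (from standard normal table)

Standard error: SE = √(p̂(1-p̂)/n) = √(0.280000×0.720000/100) = 0.04489989

Margin of error: E = z* × SE = 1.645 × 0.04489989 = 0.073860

Z-interval: p̂ ± E = 0.280000 ± 0.073860 = (0.206140, 0.353860)

Rounded to 4 decimal places:

(0.2061, 0.3539)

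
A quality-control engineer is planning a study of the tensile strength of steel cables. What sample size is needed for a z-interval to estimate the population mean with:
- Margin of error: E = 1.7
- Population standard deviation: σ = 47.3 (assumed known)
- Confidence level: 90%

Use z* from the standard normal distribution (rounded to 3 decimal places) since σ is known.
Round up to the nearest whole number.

Using z* since population σ is known (z-interval formula).

For 90% confidence, z* = 1.645 (from standard normal table)

Sample size formula for z-interval: n = (z*σ/E)²

n = (1.645 × 47.3 / 1.7)²
  = (45.769706)²
  = 2094.8660

Round up to the nearest whole number: n = 2095

2095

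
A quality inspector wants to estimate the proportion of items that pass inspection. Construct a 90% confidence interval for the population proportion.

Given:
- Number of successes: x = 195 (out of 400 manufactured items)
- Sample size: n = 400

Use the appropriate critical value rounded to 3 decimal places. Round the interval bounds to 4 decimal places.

Sample proportion: p̂ = 195/400 = 0.487500

Check conditions for normal approximation:
  np̂ = 195 ≥ 10 ✓
  n(1-p̂) = 205 ≥ 10 ✓

The sample is large enough, so use a z-interval (normal approximation) for the proportion.

For 90% confidence, z* = 1.645 (from standard normal table)

Standard error: SE = √(p̂(1-p̂)/n) = √(0.487500×0.512500/400) = 0.02499219

Margin of error: E = z* × SE = 1.645 × 0.02499219 = 0.041112

Z-interval: p̂ ± E = 0.487500 ± 0.041112 = (0.446388, 0.528612)

Rounded to 4 decimal places:

(0.4464, 0.5286)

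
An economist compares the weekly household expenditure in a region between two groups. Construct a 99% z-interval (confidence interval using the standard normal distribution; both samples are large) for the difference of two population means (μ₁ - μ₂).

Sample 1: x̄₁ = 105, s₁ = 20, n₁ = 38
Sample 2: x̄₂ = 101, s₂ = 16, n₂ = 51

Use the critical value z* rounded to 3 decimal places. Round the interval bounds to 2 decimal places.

Both samples are large (n₁ = 38 ≥ 30, n₂ = 51 ≥ 30), so a z-interval for the difference of means applies.

Point estimate: x̄₁ - x̄₂ = 105 - 101 = 4

Standard error: SE = √(s₁²/n₁ + s₂²/n₂)
= √(20²/38 + 16²/51)
= √(10.526316 + 5.019608)
= 3.942832

For 99% confidence, z* = 2.576 (from standard normal table)
Margin of error: E = z* × SE = 2.576 × 3.942832 = 10.1567

Z-interval: (x̄₁ - x̄₂) ± E = 4 ± 10.1567 = (-6.1567, 14.1567)

Rounded to 2 decimal places:

(-6.16, 14.16)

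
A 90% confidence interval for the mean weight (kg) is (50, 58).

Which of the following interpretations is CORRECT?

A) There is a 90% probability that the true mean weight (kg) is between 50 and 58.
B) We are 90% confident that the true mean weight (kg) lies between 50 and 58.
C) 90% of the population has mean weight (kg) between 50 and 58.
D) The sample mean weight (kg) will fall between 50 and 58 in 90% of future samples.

A confidence interval represents our confidence in the procedure, not a probability statement about the parameter.

Key concept: If we repeated this sampling process many times and computed a 90% CI each time, about 90% of those intervals would contain the true population parameter.

For this specific interval (50, 58):
- Midpoint (point estimate): 54
- Margin of error: 4

The correct interpretation is the one stating confidence that the true parameter lies in the interval — option B.

B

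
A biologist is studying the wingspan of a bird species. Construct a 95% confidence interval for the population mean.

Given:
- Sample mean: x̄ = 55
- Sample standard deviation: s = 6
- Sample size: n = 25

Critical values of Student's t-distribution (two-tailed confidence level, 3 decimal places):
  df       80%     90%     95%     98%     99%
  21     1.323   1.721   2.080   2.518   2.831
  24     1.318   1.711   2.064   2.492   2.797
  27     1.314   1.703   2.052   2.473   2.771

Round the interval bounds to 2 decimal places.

The population standard deviation σ is unknown (only the sample standard deviation s is given), so use a t-interval with df = n - 1 = 25 - 1 = 24.

For 95% confidence with df = 24, t* = 2.064 (from t-table)

Standard error: SE = s/√n = 6/√25 = 1.200000

Margin of error: E = t* × SE = 2.064 × 1.200000 = 2.4768

T-interval: x̄ ± E = 55 ± 2.4768 = (52.5232, 57.4768)

Rounded to 2 decimal places:

(52.52, 57.48)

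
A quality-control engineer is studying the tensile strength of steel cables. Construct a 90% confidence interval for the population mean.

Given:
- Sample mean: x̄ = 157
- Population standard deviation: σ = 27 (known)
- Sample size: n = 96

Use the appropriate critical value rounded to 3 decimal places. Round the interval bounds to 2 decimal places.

The population standard deviation σ is known, so use a z-interval (standard normal critical value).

For 90% confidence, z* = 1.645 (from standard normal table)

Standard error: SE = σ/√n = 27/√96 = 2.755676

Margin of error: E = z* × SE = 1.645 × 2.755676 = 4.5331

Z-interval: x̄ ± E = 157 ± 4.5331 = (152.4669, 161.5331)

Rounded to 2 decimal places:

(152.47, 161.53)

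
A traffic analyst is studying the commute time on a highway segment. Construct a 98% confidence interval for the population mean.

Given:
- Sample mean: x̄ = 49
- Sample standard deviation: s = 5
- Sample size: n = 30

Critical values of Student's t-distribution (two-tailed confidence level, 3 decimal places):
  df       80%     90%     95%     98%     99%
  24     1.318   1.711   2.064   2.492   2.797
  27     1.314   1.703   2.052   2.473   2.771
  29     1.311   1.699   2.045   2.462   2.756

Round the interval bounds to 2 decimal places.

The population standard deviation σ is unknown (only the sample standard deviation s is given), so use a t-interval with df = n - 1 = 30 - 1 = 29.

For 98% confidence with df = 29, t* = 2.462 (from t-table)

Standard error: SE = s/√n = 5/√30 = 0.912871

Margin of error: E = t* × SE = 2.462 × 0.912871 = 2.2475

T-interval: x̄ ± E = 49 ± 2.2475 = (46.7525, 51.2475)

Rounded to 2 decimal places:

(46.75, 51.25)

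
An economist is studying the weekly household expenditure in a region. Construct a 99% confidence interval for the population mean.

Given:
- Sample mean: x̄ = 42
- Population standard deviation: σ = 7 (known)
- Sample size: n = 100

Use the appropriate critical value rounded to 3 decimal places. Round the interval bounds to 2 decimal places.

The population standard deviation σ is known, so use a z-interval (standard normal critical value).

For 99% confidence, z* = 2.576 (from standard normal table)

Standard error: SE = σ/√n = 7/√100 = 0.700000

Margin of error: E = z* × SE = 2.576 × 0.700000 = 1.8032

Z-interval: x̄ ± E = 42 ± 1.8032 = (40.1968, 43.8032)

Rounded to 2 decimal places:

(40.20, 43.80)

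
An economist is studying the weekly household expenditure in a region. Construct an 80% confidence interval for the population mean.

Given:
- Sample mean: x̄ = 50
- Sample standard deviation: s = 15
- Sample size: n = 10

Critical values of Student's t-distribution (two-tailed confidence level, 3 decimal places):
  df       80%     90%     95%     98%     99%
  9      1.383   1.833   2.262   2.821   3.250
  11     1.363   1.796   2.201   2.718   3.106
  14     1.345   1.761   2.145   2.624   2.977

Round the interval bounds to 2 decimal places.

The population standard deviation σ is unknown (only the sample standard deviation s is given), so use a t-interval with df = n - 1 = 10 - 1 = 9.

For 80% confidence with df = 9, t* = 1.383 (from t-table)

Standard error: SE = s/√n = 15/√10 = 4.743416

Margin of error: E = t* × SE = 1.383 × 4.743416 = 6.5601

T-interval: x̄ ± E = 50 ± 6.5601 = (43.4399, 56.5601)

Rounded to 2 decimal places:

(43.44, 56.56)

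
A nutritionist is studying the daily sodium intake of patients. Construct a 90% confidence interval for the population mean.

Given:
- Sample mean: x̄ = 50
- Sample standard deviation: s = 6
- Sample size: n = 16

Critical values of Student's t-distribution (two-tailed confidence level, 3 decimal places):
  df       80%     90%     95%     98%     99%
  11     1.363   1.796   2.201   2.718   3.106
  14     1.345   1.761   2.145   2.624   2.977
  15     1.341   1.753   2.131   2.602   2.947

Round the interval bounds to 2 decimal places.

The population standard deviation σ is unknown (only the sample standard deviation s is given), so use a t-interval with df = n - 1 = 16 - 1 = 15.

For 90% confidence with df = 15, t* = 1.753 (from t-table)

Standard error: SE = s/√n = 6/√16 = 1.500000

Margin of error: E = t* × SE = 1.753 × 1.500000 = 2.6295

T-interval: x̄ ± E = 50 ± 2.6295 = (47.3705, 52.6295)

Rounded to 2 decimal places:

(47.37, 52.63)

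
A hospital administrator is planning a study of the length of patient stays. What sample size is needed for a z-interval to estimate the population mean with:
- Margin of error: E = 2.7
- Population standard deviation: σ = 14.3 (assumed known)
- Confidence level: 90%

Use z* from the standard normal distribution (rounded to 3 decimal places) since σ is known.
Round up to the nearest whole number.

Using z* since population σ is known (z-interval formula).

For 90% confidence, z* = 1.645 (from standard normal table)

Sample size formula for z-interval: n = (z*σ/E)²

n = (1.645 × 14.3 / 2.7)²
  = (8.712407)²
  = 75.9060

Round up to the nearest whole number: n = 76

76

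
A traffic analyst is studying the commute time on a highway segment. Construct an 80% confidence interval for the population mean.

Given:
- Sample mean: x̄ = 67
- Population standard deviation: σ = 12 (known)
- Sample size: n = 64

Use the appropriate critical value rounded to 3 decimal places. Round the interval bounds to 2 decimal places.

The population standard deviation σ is known, so use a z-interval (standard normal critical value).

For 80% confidence, z* = 1.282 (from standard normal table)

Standard error: SE = σ/√n = 12/√64 = 1.500000

Margin of error: E = z* × SE = 1.282 × 1.500000 = 1.9230

Z-interval: x̄ ± E = 67 ± 1.9230 = (65.0770, 68.9230)

Rounded to 2 decimal places:

(65.08, 68.92)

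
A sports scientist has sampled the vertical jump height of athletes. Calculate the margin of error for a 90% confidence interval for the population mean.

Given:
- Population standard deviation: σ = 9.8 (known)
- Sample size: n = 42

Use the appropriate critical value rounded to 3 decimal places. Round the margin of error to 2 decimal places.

The population standard deviation σ is known, so use the z-interval margin of error formula.

For 90% confidence, z* = 1.645 (from standard normal table)

Margin of error formula for z-interval: E = z* × σ/√n

E = 1.645 × 9.8/√42
  = 1.645 × 1.512173
  = 2.4875

Rounded to 2 decimal places:

2.49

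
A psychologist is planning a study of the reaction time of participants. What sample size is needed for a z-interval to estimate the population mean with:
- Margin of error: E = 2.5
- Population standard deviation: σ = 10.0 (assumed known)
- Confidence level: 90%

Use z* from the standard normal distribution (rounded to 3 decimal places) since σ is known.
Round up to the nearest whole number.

Using z* since population σ is known (z-interval formula).

For 90% confidence, z* = 1.645 (from standard normal table)

Sample size formula for z-interval: n = (z*σ/E)²

n = (1.645 × 10.0 / 2.5)²
  = (6.580000)²
  = 43.2964

Round up to the nearest whole number: n = 44

44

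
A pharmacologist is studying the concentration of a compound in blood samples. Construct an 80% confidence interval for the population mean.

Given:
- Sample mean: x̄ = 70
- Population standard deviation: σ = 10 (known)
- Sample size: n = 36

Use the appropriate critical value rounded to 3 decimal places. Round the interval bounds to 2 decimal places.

The population standard deviation σ is known, so use a z-interval (standard normal critical value).

For 80% confidence, z* = 1.282 (from standard normal table)

Standard error: SE = σ/√n = 10/√36 = 1.666667

Margin of error: E = z* × SE = 1.282 × 1.666667 = 2.1367

Z-interval: x̄ ± E = 70 ± 2.1367 = (67.8633, 72.1367)

Rounded to 2 decimal places:

(67.86, 72.14)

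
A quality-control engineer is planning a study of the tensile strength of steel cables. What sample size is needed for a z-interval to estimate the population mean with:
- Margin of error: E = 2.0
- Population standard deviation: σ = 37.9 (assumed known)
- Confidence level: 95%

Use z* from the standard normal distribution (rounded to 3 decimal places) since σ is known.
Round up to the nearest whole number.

Using z* since population σ is known (z-interval formula).

For 95% confidence, z* = 1.96 (from standard normal table)

Sample size formula for z-interval: n = (z*σ/E)²

n = (1.96 × 37.9 / 2.0)²
  = (37.142000)²
  = 1379.5282

Round up to the nearest whole number: n = 1380

1380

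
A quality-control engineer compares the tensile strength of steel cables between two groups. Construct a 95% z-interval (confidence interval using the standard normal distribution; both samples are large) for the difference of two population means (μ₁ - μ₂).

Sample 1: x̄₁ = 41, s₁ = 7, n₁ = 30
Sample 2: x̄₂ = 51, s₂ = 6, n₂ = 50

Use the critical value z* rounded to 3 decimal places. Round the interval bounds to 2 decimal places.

Both samples are large (n₁ = 30 ≥ 30, n₂ = 50 ≥ 30), so a z-interval for the difference of means applies.

Point estimate: x̄₁ - x̄₂ = 41 - 51 = -10

Standard error: SE = √(s₁²/n₁ + s₂²/n₂)
= √(7²/30 + 6²/50)
= √(1.633333 + 0.720000)
= 1.534058

For 95% confidence, z* = 1.96 (from standard normal table)
Margin of error: E = z* × SE = 1.96 × 1.534058 = 3.0068

Z-interval: (x̄₁ - x̄₂) ± E = -10 ± 3.0068 = (-13.0068, -6.9932)

Rounded to 2 decimal places:

(-13.01, -6.99)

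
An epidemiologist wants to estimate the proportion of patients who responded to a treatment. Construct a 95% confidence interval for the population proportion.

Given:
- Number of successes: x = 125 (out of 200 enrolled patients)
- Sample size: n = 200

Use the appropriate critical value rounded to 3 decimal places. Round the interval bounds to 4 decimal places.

Sample proportion: p̂ = 125/200 = 0.625000

Check conditions for normal approximation:
  np̂ = 125 ≥ 10 ✓
  n(1-p̂) = 75 ≥ 10 ✓

The sample is large enough, so use a z-interval (normal approximation) for the proportion.

For 95% confidence, z* = 1.96 (from standard normal table)

Standard error: SE = √(p̂(1-p̂)/n) = √(0.625000×0.375000/200) = 0.03423266

Margin of error: E = z* × SE = 1.96 × 0.03423266 = 0.067096

Z-interval: p̂ ± E = 0.625000 ± 0.067096 = (0.557904, 0.692096)

Rounded to 4 decimal places:

(0.5579, 0.6921)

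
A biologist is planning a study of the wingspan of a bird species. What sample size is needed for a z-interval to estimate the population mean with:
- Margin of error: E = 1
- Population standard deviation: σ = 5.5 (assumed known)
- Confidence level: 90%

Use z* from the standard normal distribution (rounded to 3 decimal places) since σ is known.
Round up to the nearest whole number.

Using z* since population σ is known (z-interval formula).

For 90% confidence, z* = 1.645 (from standard normal table)

Sample size formula for z-interval: n = (z*σ/E)²

n = (1.645 × 5.5 / 1)²
  = (9.047500)²
  = 81.8573

Round up to the nearest whole number: n = 82

82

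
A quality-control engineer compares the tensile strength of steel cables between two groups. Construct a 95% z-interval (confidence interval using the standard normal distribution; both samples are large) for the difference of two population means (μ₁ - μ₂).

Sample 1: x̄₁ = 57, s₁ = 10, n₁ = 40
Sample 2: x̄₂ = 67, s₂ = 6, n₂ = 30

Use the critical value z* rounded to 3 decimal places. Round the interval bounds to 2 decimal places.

Both samples are large (n₁ = 40 ≥ 30, n₂ = 30 ≥ 30), so a z-interval for the difference of means applies.

Point estimate: x̄₁ - x̄₂ = 57 - 67 = -10

Standard error: SE = √(s₁²/n₁ + s₂²/n₂)
= √(10²/40 + 6²/30)
= √(2.500000 + 1.200000)
= 1.923538

For 95% confidence, z* = 1.96 (from standard normal table)
Margin of error: E = z* × SE = 1.96 × 1.923538 = 3.7701

Z-interval: (x̄₁ - x̄₂) ± E = -10 ± 3.7701 = (-13.7701, -6.2299)

Rounded to 2 decimal places:

(-13.77, -6.23)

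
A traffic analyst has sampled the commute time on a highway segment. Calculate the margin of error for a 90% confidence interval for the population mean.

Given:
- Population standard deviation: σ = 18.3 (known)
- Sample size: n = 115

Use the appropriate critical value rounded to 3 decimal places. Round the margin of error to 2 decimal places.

The population standard deviation σ is known, so use the z-interval margin of error formula.

For 90% confidence, z* = 1.645 (from standard normal table)

Margin of error formula for z-interval: E = z* × σ/√n

E = 1.645 × 18.3/√115
  = 1.645 × 1.706484
  = 2.8072

Rounded to 2 decimal places:

2.81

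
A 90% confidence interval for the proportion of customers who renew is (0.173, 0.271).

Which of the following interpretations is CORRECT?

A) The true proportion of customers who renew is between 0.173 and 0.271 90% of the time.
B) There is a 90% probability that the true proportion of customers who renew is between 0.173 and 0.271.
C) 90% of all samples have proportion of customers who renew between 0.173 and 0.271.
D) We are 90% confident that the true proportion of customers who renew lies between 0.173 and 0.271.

A confidence interval represents our confidence in the procedure, not a probability statement about the parameter.

Key concept: If we repeated this sampling process many times and computed a 90% CI each time, about 90% of those intervals would contain the true population parameter.

For this specific interval (0.173, 0.271):
- Midpoint (point estimate): 0.222
- Margin of error: 0.049

The correct interpretation is the one stating confidence that the true parameter lies in the interval — option D.

D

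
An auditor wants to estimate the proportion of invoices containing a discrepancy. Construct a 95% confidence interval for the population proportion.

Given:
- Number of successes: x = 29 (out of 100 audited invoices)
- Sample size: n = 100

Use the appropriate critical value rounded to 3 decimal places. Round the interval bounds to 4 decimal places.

Sample proportion: p̂ = 29/100 = 0.290000

Check conditions for normal approximation:
  np̂ = 29 ≥ 10 ✓
  n(1-p̂) = 71 ≥ 10 ✓

The sample is large enough, so use a z-interval (normal approximation) for the proportion.

For 95% confidence, z* = 1.96 (from standard normal table)

Standard error: SE = √(p̂(1-p̂)/n) = √(0.290000×0.710000/100) = 0.04537621

Margin of error: E = z* × SE = 1.96 × 0.04537621 = 0.088937

Z-interval: p̂ ± E = 0.290000 ± 0.088937 = (0.201063, 0.378937)

Rounded to 4 decimal places:

(0.2011, 0.3789)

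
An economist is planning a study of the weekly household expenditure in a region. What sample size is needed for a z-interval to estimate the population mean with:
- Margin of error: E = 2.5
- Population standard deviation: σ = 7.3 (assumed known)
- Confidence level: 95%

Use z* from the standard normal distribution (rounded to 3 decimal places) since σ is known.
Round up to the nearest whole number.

Using z* since population σ is known (z-interval formula).

For 95% confidence, z* = 1.96 (from standard normal table)

Sample size formula for z-interval: n = (z*σ/E)²

n = (1.96 × 7.3 / 2.5)²
  = (5.723200)²
  = 32.7550

Round up to the nearest whole number: n = 33

33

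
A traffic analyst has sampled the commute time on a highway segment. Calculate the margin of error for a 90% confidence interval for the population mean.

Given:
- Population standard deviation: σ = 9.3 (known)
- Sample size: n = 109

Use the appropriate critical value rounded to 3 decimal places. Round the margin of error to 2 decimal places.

The population standard deviation σ is known, so use the z-interval margin of error formula.

For 90% confidence, z* = 1.645 (from standard normal table)

Margin of error formula for z-interval: E = z* × σ/√n

E = 1.645 × 9.3/√109
  = 1.645 × 0.890778
  = 1.4653

Rounded to 2 decimal places:

1.47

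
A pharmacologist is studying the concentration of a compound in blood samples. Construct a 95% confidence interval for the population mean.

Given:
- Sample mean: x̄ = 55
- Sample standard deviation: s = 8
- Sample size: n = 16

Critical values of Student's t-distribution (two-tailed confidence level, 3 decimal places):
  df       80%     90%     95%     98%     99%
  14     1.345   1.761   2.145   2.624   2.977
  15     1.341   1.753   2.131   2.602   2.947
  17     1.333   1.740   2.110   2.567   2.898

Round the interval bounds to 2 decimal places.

The population standard deviation σ is unknown (only the sample standard deviation s is given), so use a t-interval with df = n - 1 = 16 - 1 = 15.

For 95% confidence with df = 15, t* = 2.131 (from t-table)

Standard error: SE = s/√n = 8/√16 = 2.000000

Margin of error: E = t* × SE = 2.131 × 2.000000 = 4.2620

T-interval: x̄ ± E = 55 ± 4.2620 = (50.7380, 59.2620)

Rounded to 2 decimal places:

(50.74, 59.26)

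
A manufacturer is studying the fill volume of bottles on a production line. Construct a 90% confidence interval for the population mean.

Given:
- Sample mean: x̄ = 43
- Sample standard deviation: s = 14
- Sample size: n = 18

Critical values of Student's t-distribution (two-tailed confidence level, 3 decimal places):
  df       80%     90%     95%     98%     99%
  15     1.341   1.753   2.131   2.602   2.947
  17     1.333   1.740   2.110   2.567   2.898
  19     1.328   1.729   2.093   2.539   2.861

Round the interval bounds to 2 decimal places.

The population standard deviation σ is unknown (only the sample standard deviation s is given), so use a t-interval with df = n - 1 = 18 - 1 = 17.

For 90% confidence with df = 17, t* = 1.740 (from t-table)

Standard error: SE = s/√n = 14/√18 = 3.299832

Margin of error: E = t* × SE = 1.740 × 3.299832 = 5.7417

T-interval: x̄ ± E = 43 ± 5.7417 = (37.2583, 48.7417)

Rounded to 2 decimal places:

(37.26, 48.74)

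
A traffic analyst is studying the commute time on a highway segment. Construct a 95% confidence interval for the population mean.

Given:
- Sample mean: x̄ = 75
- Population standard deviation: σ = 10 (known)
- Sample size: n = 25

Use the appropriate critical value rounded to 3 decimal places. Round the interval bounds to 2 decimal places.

The population standard deviation σ is known, so use a z-interval (standard normal critical value).

For 95% confidence, z* = 1.96 (from standard normal table)

Standard error: SE = σ/√n = 10/√25 = 2.000000

Margin of error: E = z* × SE = 1.96 × 2.000000 = 3.9200

Z-interval: x̄ ± E = 75 ± 3.9200 = (71.0800, 78.9200)

Rounded to 2 decimal places:

(71.08, 78.92)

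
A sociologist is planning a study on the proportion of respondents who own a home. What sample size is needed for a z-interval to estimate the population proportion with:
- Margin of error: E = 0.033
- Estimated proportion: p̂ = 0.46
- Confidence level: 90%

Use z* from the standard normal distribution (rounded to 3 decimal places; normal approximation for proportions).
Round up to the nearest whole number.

Using z* for proportion z-interval (normal approximation).

For 90% confidence, z* = 1.645 (from standard normal table)

Sample size formula for proportion z-interval: n = z*²p̂(1-p̂)/E²

n = 1.645² × 0.46 × 0.54 / 0.033²
  = 2.706025 × 0.2484 / 0.001089
  = 617.2421

Round up to the nearest whole number: n = 618

618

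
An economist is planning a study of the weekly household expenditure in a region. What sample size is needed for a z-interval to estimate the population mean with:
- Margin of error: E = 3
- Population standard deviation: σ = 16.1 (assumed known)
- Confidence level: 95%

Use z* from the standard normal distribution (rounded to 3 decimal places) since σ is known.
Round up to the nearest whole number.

Using z* since population σ is known (z-interval formula).

For 95% confidence, z* = 1.96 (from standard normal table)

Sample size formula for z-interval: n = (z*σ/E)²

n = (1.96 × 16.1 / 3)²
  = (10.518667)²
  = 110.6423

Round up to the nearest whole number: n = 111

111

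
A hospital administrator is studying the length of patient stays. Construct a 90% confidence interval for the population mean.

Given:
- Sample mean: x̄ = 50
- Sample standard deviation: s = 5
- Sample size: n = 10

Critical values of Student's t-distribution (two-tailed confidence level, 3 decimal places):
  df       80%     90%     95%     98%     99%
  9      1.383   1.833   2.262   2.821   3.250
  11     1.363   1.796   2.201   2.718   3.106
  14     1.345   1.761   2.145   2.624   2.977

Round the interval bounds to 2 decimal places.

The population standard deviation σ is unknown (only the sample standard deviation s is given), so use a t-interval with df = n - 1 = 10 - 1 = 9.

For 90% confidence with df = 9, t* = 1.833 (from t-table)

Standard error: SE = s/√n = 5/√10 = 1.581139

Margin of error: E = t* × SE = 1.833 × 1.581139 = 2.8982

T-interval: x̄ ± E = 50 ± 2.8982 = (47.1018, 52.8982)

Rounded to 2 decimal places:

(47.10, 52.90)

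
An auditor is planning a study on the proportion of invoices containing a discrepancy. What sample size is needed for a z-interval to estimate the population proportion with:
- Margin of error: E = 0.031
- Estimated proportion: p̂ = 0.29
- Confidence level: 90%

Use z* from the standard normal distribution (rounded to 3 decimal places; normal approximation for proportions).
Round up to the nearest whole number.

Using z* for proportion z-interval (normal approximation).

For 90% confidence, z* = 1.645 (from standard normal table)

Sample size formula for proportion z-interval: n = z*²p̂(1-p̂)/E²

n = 1.645² × 0.29 × 0.71 / 0.031²
  = 2.706025 × 0.2059 / 0.000961
  = 579.7820

Round up to the nearest whole number: n = 580

580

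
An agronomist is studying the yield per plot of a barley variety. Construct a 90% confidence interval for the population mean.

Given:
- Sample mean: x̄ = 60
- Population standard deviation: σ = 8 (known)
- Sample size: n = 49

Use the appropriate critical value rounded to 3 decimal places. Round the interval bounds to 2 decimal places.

The population standard deviation σ is known, so use a z-interval (standard normal critical value).

For 90% confidence, z* = 1.645 (from standard normal table)

Standard error: SE = σ/√n = 8/√49 = 1.142857

Margin of error: E = z* × SE = 1.645 × 1.142857 = 1.8800

Z-interval: x̄ ± E = 60 ± 1.8800 = (58.1200, 61.8800)

Rounded to 2 decimal places:

(58.12, 61.88)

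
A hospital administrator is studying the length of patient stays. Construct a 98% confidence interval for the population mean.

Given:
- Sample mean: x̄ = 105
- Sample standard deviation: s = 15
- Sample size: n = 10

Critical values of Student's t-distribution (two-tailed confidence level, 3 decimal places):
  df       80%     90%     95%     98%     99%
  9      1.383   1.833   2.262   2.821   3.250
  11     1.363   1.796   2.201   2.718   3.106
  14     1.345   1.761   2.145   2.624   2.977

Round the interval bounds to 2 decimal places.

The population standard deviation σ is unknown (only the sample standard deviation s is given), so use a t-interval with df = n - 1 = 10 - 1 = 9.

For 98% confidence with df = 9, t* = 2.821 (from t-table)

Standard error: SE = s/√n = 15/√10 = 4.743416

Margin of error: E = t* × SE = 2.821 × 4.743416 = 13.3812

T-interval: x̄ ± E = 105 ± 13.3812 = (91.6188, 118.3812)

Rounded to 2 decimal places:

(91.62, 118.38)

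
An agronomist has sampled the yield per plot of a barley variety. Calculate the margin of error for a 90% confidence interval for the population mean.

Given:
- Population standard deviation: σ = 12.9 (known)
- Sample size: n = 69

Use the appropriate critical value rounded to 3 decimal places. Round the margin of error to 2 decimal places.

The population standard deviation σ is known, so use the z-interval margin of error formula.

For 90% confidence, z* = 1.645 (from standard normal table)

Margin of error formula for z-interval: E = z* × σ/√n

E = 1.645 × 12.9/√69
  = 1.645 × 1.552978
  = 2.5546

Rounded to 2 decimal places:

2.55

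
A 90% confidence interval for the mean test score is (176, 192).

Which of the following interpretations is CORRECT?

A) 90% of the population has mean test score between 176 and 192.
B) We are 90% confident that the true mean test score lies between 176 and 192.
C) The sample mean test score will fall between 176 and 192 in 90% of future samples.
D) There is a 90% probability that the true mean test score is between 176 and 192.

A confidence interval represents our confidence in the procedure, not a probability statement about the parameter.

Key concept: If we repeated this sampling process many times and computed a 90% CI each time, about 90% of those intervals would contain the true population parameter.

For this specific interval (176, 192):
- Midpoint (point estimate): 184
- Margin of error: 8

The correct interpretation is the one stating confidence that the true parameter lies in the interval — option B.

B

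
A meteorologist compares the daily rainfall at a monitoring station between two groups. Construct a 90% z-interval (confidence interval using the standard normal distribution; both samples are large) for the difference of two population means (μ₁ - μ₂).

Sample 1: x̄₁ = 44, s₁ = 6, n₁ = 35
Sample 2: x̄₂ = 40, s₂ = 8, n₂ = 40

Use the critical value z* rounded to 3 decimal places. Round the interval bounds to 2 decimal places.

Both samples are large (n₁ = 35 ≥ 30, n₂ = 40 ≥ 30), so a z-interval for the difference of means applies.

Point estimate: x̄₁ - x̄₂ = 44 - 40 = 4

Standard error: SE = √(s₁²/n₁ + s₂²/n₂)
= √(6²/35 + 8²/40)
= √(1.028571 + 1.600000)
= 1.621287

For 90% confidence, z* = 1.645 (from standard normal table)
Margin of error: E = z* × SE = 1.645 × 1.621287 = 2.6670

Z-interval: (x̄₁ - x̄₂) ± E = 4 ± 2.6670 = (1.3330, 6.6670)

Rounded to 2 decimal places:

(1.33, 6.67)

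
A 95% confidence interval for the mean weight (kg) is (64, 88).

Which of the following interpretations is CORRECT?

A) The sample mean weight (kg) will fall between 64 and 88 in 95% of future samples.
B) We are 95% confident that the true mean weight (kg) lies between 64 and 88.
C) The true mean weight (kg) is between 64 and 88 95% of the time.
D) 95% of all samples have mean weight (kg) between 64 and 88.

A confidence interval represents our confidence in the procedure, not a probability statement about the parameter.

Key concept: If we repeated this sampling process many times and computed a 95% CI each time, about 95% of those intervals would contain the true population parameter.

For this specific interval (64, 88):
- Midpoint (point estimate): 76
- Margin of error: 12

The correct interpretation is the one stating confidence that the true parameter lies in the interval — option B.

B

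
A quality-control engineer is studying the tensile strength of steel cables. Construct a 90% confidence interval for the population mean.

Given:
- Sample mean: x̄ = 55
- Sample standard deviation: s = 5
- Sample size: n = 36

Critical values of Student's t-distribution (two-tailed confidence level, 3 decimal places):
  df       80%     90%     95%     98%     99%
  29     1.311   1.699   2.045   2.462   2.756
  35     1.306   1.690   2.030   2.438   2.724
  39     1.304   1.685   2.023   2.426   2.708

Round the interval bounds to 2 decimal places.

The population standard deviation σ is unknown (only the sample standard deviation s is given), so use a t-interval with df = n - 1 = 36 - 1 = 35.

For 90% confidence with df = 35, t* = 1.690 (from t-table)

Standard error: SE = s/√n = 5/√36 = 0.833333

Margin of error: E = t* × SE = 1.690 × 0.833333 = 1.4083

T-interval: x̄ ± E = 55 ± 1.4083 = (53.5917, 56.4083)

Rounded to 2 decimal places:

(53.59, 56.41)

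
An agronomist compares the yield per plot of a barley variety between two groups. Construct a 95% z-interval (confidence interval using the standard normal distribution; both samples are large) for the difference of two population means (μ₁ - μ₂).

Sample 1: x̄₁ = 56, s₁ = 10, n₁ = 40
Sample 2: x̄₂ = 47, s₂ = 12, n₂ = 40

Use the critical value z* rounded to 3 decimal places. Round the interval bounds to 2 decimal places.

Both samples are large (n₁ = 40 ≥ 30, n₂ = 40 ≥ 30), so a z-interval for the difference of means applies.

Point estimate: x̄₁ - x̄₂ = 56 - 47 = 9

Standard error: SE = √(s₁²/n₁ + s₂²/n₂)
= √(10²/40 + 12²/40)
= √(2.500000 + 3.600000)
= 2.469818

For 95% confidence, z* = 1.96 (from standard normal table)
Margin of error: E = z* × SE = 1.96 × 2.469818 = 4.8408

Z-interval: (x̄₁ - x̄₂) ± E = 9 ± 4.8408 = (4.1592, 13.8408)

Rounded to 2 decimal places:

(4.16, 13.84)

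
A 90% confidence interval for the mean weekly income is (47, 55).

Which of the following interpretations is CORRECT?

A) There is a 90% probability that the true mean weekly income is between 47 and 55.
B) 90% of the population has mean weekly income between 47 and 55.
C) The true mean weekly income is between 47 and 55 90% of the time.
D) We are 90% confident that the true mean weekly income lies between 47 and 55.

A confidence interval represents our confidence in the procedure, not a probability statement about the parameter.

Key concept: If we repeated this sampling process many times and computed a 90% CI each time, about 90% of those intervals would contain the true population parameter.

For this specific interval (47, 55):
- Midpoint (point estimate): 51
- Margin of error: 4

The correct interpretation is the one stating confidence that the true parameter lies in the interval — option D.

D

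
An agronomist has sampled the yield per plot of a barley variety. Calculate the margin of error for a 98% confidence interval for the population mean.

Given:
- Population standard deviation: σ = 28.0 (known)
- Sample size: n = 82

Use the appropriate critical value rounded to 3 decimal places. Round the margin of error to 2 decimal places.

The population standard deviation σ is known, so use the z-interval margin of error formula.

For 98% confidence, z* = 2.326 (from standard normal table)

Margin of error formula for z-interval: E = z* × σ/√n

E = 2.326 × 28.0/√82
  = 2.326 × 3.092083
  = 7.1922

Rounded to 2 decimal places:

7.19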